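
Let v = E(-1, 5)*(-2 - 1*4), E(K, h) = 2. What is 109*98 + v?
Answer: 10670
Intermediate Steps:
v = -12 (v = 2*(-2 - 1*4) = 2*(-2 - 4) = 2*(-6) = -12)
109*98 + v = 109*98 - 12 = 10682 - 12 = 10670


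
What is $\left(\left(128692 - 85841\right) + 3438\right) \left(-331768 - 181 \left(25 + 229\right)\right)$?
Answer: $-17485299438$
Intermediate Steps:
$\left(\left(128692 - 85841\right) + 3438\right) \left(-331768 - 181 \left(25 + 229\right)\right) = \left(42851 + 3438\right) \left(-331768 - 45974\right) = 46289 \left(-331768 - 45974\right) = 46289 \left(-377742\right) = -17485299438$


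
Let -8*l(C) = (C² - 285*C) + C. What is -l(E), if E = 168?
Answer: -2436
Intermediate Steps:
l(C) = -C²/8 + 71*C/2 (l(C) = -((C² - 285*C) + C)/8 = -(C² - 284*C)/8 = -C²/8 + 71*C/2)
-l(E) = -168*(284 - 1*168)/8 = -168*(284 - 168)/8 = -168*116/8 = -1*2436 = -2436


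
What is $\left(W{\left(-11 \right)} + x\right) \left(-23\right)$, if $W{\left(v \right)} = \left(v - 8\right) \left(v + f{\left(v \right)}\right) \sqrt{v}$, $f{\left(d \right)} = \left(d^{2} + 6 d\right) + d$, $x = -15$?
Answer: $345 + 14421 i \sqrt{11} \approx 345.0 + 47829.0 i$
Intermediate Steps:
$f{\left(d \right)} = d^{2} + 7 d$
$W{\left(v \right)} = \sqrt{v} \left(-8 + v\right) \left(v + v \left(7 + v\right)\right)$ ($W{\left(v \right)} = \left(v - 8\right) \left(v + v \left(7 + v\right)\right) \sqrt{v} = \left(-8 + v\right) \left(v + v \left(7 + v\right)\right) \sqrt{v} = \sqrt{v} \left(-8 + v\right) \left(v + v \left(7 + v\right)\right)$)
$\left(W{\left(-11 \right)} + x\right) \left(-23\right) = \left(\left(-11\right)^{\frac{3}{2}} \left(-64 + \left(-11\right)^{2}\right) - 15\right) \left(-23\right) = \left(- 11 i \sqrt{11} \left(-64 + 121\right) - 15\right) \left(-23\right) = \left(- 11 i \sqrt{11} \cdot 57 - 15\right) \left(-23\right) = \left(- 627 i \sqrt{11} - 15\right) \left(-23\right) = \left(-15 - 627 i \sqrt{11}\right) \left(-23\right) = 345 + 14421 i \sqrt{11}$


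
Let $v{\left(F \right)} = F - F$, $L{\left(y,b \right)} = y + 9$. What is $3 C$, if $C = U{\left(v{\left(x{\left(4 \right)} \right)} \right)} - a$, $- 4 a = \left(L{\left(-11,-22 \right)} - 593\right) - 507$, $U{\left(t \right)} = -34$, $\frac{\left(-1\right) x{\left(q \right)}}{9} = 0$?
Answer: $- \frac{1857}{2} \approx -928.5$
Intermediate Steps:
$L{\left(y,b \right)} = 9 + y$
$x{\left(q \right)} = 0$ ($x{\left(q \right)} = \left(-9\right) 0 = 0$)
$v{\left(F \right)} = 0$
$a = \frac{551}{2}$ ($a = - \frac{\left(\left(9 - 11\right) - 593\right) - 507}{4} = - \frac{\left(-2 - 593\right) - 507}{4} = - \frac{-595 - 507}{4} = \left(- \frac{1}{4}\right) \left(-1102\right) = \frac{551}{2} \approx 275.5$)
$C = - \frac{619}{2}$ ($C = -34 - \frac{551}{2} = - \frac{619}{2} \approx -309.5$)
$3 C = 3 \left(- \frac{619}{2}\right) = - \frac{1857}{2}$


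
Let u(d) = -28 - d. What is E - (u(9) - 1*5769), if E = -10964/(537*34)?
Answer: 52997492/9129 ≈ 5805.4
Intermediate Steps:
E = -5482/9129 (E = -10964/18258 = -10964*1/18258 = -5482/9129 ≈ -0.60050)
E - (u(9) - 1*5769) = -5482/9129 - ((-28 - 1*9) - 1*5769) = -5482/9129 - ((-28 - 9) - 5769) = -5482/9129 - (-37 - 5769) = -5482/9129 - 1*(-5806) = -5482/9129 + 5806 = 52997492/9129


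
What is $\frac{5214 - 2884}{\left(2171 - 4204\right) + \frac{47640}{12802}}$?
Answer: $- \frac{14914330}{12989413} \approx -1.1482$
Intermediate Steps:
$\frac{5214 - 2884}{\left(2171 - 4204\right) + \frac{47640}{12802}} = \frac{2330}{\left(2171 - 4204\right) + 47640 \cdot \frac{1}{12802}} = \frac{2330}{-2033 + \frac{23820}{6401}} = \frac{2330}{- \frac{12989413}{6401}} = 2330 \left(- \frac{6401}{12989413}\right) = - \frac{14914330}{12989413}$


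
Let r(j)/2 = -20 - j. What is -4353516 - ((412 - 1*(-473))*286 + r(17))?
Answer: -4606552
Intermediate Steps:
r(j) = -40 - 2*j (r(j) = 2*(-20 - j) = -40 - 2*j)
-4353516 - ((412 - 1*(-473))*286 + r(17)) = -4353516 - ((412 - 1*(-473))*286 + (-40 - 2*17)) = -4353516 - ((412 + 473)*286 + (-40 - 34)) = -4353516 - (885*286 - 74) = -4353516 - (253110 - 74) = -4353516 - 1*253036 = -4353516 - 253036 = -4606552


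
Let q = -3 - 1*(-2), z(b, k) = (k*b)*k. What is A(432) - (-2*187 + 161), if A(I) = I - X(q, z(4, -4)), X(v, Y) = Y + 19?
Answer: 562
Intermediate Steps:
z(b, k) = b*k² (z(b, k) = (b*k)*k = b*k²)
q = -1 (q = -3 + 2 = -1)
X(v, Y) = 19 + Y
A(I) = -83 + I (A(I) = I - (19 + 4*(-4)²) = I - (19 + 4*16) = I - (19 + 64) = I - 1*83 = I - 83 = -83 + I)
A(432) - (-2*187 + 161) = (-83 + 432) - (-2*187 + 161) = 349 - (-374 + 161) = 349 - 1*(-213) = 349 + 213 = 562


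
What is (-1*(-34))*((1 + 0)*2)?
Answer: 68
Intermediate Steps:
(-1*(-34))*((1 + 0)*2) = 34*(1*2) = 34*2 = 68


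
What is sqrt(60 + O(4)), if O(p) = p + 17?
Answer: 9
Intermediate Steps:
O(p) = 17 + p
sqrt(60 + O(4)) = sqrt(60 + (17 + 4)) = sqrt(60 + 21) = sqrt(81) = 9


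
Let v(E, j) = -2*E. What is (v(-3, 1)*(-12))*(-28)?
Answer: 2016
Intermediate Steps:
(v(-3, 1)*(-12))*(-28) = (-2*(-3)*(-12))*(-28) = (6*(-12))*(-28) = -72*(-28) = 2016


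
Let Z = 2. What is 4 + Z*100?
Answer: 204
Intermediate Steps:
4 + Z*100 = 4 + 2*100 = 4 + 200 = 204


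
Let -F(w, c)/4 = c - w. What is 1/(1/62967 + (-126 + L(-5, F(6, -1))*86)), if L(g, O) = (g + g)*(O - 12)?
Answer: -62967/874359761 ≈ -7.2015e-5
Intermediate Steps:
F(w, c) = -4*c + 4*w (F(w, c) = -4*(c - w) = -4*c + 4*w)
L(g, O) = 2*g*(-12 + O) (L(g, O) = (2*g)*(-12 + O) = 2*g*(-12 + O))
1/(1/62967 + (-126 + L(-5, F(6, -1))*86)) = 1/(1/62967 + (-126 + (2*(-5)*(-12 + (-4*(-1) + 4*6)))*86)) = 1/(1/62967 + (-126 + (2*(-5)*(-12 + (4 + 24)))*86)) = 1/(1/62967 + (-126 + (2*(-5)*(-12 + 28))*86)) = 1/(1/62967 + (-126 + (2*(-5)*16)*86)) = 1/(1/62967 + (-126 - 160*86)) = 1/(1/62967 + (-126 - 13760)) = 1/(1/62967 - 13886) = 1/(-874359761/62967) = -62967/874359761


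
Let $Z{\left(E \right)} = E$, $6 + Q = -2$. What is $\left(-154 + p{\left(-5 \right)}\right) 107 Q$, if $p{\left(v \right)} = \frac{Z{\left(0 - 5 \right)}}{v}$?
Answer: $130968$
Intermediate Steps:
$Q = -8$ ($Q = -6 - 2 = -8$)
$p{\left(v \right)} = - \frac{5}{v}$ ($p{\left(v \right)} = \frac{0 - 5}{v} = - \frac{5}{v}$)
$\left(-154 + p{\left(-5 \right)}\right) 107 Q = \left(-154 - \frac{5}{-5}\right) 107 \left(-8\right) = \left(-154 - -1\right) 107 \left(-8\right) = \left(-154 + 1\right) 107 \left(-8\right) = \left(-153\right) 107 \left(-8\right) = \left(-16371\right) \left(-8\right) = 130968$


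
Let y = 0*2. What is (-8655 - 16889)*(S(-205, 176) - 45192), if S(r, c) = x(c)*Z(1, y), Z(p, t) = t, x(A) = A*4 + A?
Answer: 1154384448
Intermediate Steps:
x(A) = 5*A (x(A) = 4*A + A = 5*A)
y = 0
S(r, c) = 0 (S(r, c) = (5*c)*0 = 0)
(-8655 - 16889)*(S(-205, 176) - 45192) = (-8655 - 16889)*(0 - 45192) = -25544*(-45192) = 1154384448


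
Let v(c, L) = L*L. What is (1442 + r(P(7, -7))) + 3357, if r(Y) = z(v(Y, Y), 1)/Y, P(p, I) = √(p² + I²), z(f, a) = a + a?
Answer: 4799 + √2/7 ≈ 4799.2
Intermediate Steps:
v(c, L) = L²
z(f, a) = 2*a
P(p, I) = √(I² + p²)
r(Y) = 2/Y (r(Y) = (2*1)/Y = 2/Y)
(1442 + r(P(7, -7))) + 3357 = (1442 + 2/(√((-7)² + 7²))) + 3357 = (1442 + 2/(√(49 + 49))) + 3357 = (1442 + 2/(√98)) + 3357 = (1442 + 2/((7*√2))) + 3357 = (1442 + 2*(√2/14)) + 3357 = (1442 + √2/7) + 3357 = 4799 + √2/7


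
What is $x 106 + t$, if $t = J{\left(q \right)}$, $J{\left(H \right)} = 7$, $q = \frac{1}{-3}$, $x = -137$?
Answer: $-14515$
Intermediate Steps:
$q = - \frac{1}{3} \approx -0.33333$
$t = 7$
$x 106 + t = \left(-137\right) 106 + 7 = -14522 + 7 = -14515$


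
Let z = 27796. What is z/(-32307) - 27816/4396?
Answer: -255210682/35505393 ≈ -7.1879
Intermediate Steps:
z/(-32307) - 27816/4396 = 27796/(-32307) - 27816/4396 = 27796*(-1/32307) - 27816*1/4396 = -27796/32307 - 6954/1099 = -255210682/35505393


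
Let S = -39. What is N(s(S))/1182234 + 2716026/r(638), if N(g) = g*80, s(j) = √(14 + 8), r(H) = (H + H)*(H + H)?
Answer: 1358013/814088 + 40*√22/591117 ≈ 1.6685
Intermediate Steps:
r(H) = 4*H² (r(H) = (2*H)*(2*H) = 4*H²)
s(j) = √22
N(g) = 80*g
N(s(S))/1182234 + 2716026/r(638) = (80*√22)/1182234 + 2716026/((4*638²)) = (80*√22)*(1/1182234) + 2716026/((4*407044)) = 40*√22/591117 + 2716026/1628176 = 40*√22/591117 + 2716026*(1/1628176) = 40*√22/591117 + 1358013/814088 = 1358013/814088 + 40*√22/591117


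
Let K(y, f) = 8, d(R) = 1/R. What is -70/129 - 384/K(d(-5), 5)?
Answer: -6262/129 ≈ -48.543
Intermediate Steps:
-70/129 - 384/K(d(-5), 5) = -70/129 - 384/8 = -70*1/129 - 384*⅛ = -70/129 - 48 = -6262/129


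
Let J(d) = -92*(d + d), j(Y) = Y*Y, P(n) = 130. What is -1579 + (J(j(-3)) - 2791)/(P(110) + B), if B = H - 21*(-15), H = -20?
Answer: -675522/425 ≈ -1589.5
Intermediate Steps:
j(Y) = Y²
B = 295 (B = -20 - 21*(-15) = -20 + 315 = 295)
J(d) = -184*d
-1579 + (J(j(-3)) - 2791)/(P(110) + B) = -1579 + (-184*(-3)² - 2791)/(130 + 295) = -1579 + (-184*9 - 2791)/425 = -1579 + (-1656 - 2791)*(1/425) = -1579 - 4447*1/425 = -1579 - 4447/425 = -675522/425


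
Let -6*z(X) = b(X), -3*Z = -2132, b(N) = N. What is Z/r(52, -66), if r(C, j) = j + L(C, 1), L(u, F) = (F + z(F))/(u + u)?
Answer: -443456/41179 ≈ -10.769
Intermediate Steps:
Z = 2132/3 (Z = -1/3*(-2132) = 2132/3 ≈ 710.67)
z(X) = -X/6
L(u, F) = 5*F/(12*u) (L(u, F) = (F - F/6)/(u + u) = (5*F/6)/((2*u)) = (5*F/6)*(1/(2*u)) = 5*F/(12*u))
r(C, j) = j + 5/(12*C) (r(C, j) = j + (5/12)*1/C = j + 5/(12*C))
Z/r(52, -66) = 2132/(3*(-66 + (5/12)/52)) = 2132/(3*(-66 + (5/12)*(1/52))) = 2132/(3*(-66 + 5/624)) = 2132/(3*(-41179/624)) = (2132/3)*(-624/41179) = -443456/41179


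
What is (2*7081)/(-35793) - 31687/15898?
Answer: -14013611/5866362 ≈ -2.3888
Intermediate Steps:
(2*7081)/(-35793) - 31687/15898 = 14162*(-1/35793) - 31687*1/15898 = -146/369 - 31687/15898 = -14013611/5866362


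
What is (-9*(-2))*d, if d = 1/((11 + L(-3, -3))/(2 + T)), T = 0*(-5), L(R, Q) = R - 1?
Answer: 36/7 ≈ 5.1429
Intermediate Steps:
L(R, Q) = -1 + R
T = 0
d = 2/7 (d = 1/((11 + (-1 - 3))/(2 + 0)) = 1/((11 - 4)/2) = 1/(7*(½)) = 1/(7/2) = 2/7 ≈ 0.28571)
(-9*(-2))*d = -9*(-2)*(2/7) = 18*(2/7) = 36/7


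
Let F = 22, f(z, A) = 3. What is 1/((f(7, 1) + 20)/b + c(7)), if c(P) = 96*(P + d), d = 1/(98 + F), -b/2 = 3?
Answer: 30/20069 ≈ 0.0014948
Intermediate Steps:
b = -6 (b = -2*3 = -6)
d = 1/120 (d = 1/(98 + 22) = 1/120 ≈ 0.0083333)
c(P) = ⅘ + 96*P (c(P) = 96*(P + 1/120) = 96*(1/120 + P) = ⅘ + 96*P)
1/((f(7, 1) + 20)/b + c(7)) = 1/((3 + 20)/(-6) + (⅘ + 96*7)) = 1/(23*(-⅙) + (⅘ + 672)) = 1/(-23/6 + 3364/5) = 1/(20069/30) = 30/20069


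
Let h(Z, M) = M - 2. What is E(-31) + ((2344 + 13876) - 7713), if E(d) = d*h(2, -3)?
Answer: 8662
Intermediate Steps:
h(Z, M) = -2 + M
E(d) = -5*d (E(d) = d*(-2 - 3) = d*(-5) = -5*d)
E(-31) + ((2344 + 13876) - 7713) = -5*(-31) + ((2344 + 13876) - 7713) = 155 + (16220 - 7713) = 155 + 8507 = 8662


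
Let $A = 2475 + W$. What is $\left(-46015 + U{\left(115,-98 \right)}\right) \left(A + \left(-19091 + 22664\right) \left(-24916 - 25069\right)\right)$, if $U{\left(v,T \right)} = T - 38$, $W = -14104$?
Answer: $8242939377134$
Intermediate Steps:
$U{\left(v,T \right)} = -38 + T$
$A = -11629$ ($A = 2475 - 14104 = -11629$)
$\left(-46015 + U{\left(115,-98 \right)}\right) \left(A + \left(-19091 + 22664\right) \left(-24916 - 25069\right)\right) = \left(-46015 - 136\right) \left(-11629 + \left(-19091 + 22664\right) \left(-24916 - 25069\right)\right) = \left(-46015 - 136\right) \left(-11629 + 3573 \left(-49985\right)\right) = - 46151 \left(-11629 - 178596405\right) = \left(-46151\right) \left(-178608034\right) = 8242939377134$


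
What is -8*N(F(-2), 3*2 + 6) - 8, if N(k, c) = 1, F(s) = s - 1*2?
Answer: -16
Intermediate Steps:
F(s) = -2 + s (F(s) = s - 2 = -2 + s)
-8*N(F(-2), 3*2 + 6) - 8 = -8*1 - 8 = -8 - 8 = -16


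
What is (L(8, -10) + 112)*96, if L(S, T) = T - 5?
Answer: 9312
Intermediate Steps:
L(S, T) = -5 + T
(L(8, -10) + 112)*96 = ((-5 - 10) + 112)*96 = (-15 + 112)*96 = 97*96 = 9312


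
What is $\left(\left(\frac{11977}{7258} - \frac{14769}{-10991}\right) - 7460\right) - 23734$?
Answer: $- \frac{2488190084923}{79772678} \approx -31191.0$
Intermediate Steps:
$\left(\left(\frac{11977}{7258} - \frac{14769}{-10991}\right) - 7460\right) - 23734 = \left(\left(11977 \cdot \frac{1}{7258} - - \frac{14769}{10991}\right) - 7460\right) - 23734 = \left(\left(\frac{11977}{7258} + \frac{14769}{10991}\right) - 7460\right) - 23734 = \left(\frac{238832609}{79772678} - 7460\right) - 23734 = - \frac{594865345271}{79772678} - 23734 = - \frac{2488190084923}{79772678}$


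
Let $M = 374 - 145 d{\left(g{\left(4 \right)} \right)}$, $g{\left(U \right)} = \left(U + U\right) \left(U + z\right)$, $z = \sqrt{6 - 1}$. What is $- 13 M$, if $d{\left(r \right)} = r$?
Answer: $55458 + 15080 \sqrt{5} \approx 89178.0$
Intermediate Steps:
$z = \sqrt{5} \approx 2.2361$
$g{\left(U \right)} = 2 U \left(U + \sqrt{5}\right)$ ($g{\left(U \right)} = \left(U + U\right) \left(U + \sqrt{5}\right) = 2 U \left(U + \sqrt{5}\right)$)
$M = -4266 - 1160 \sqrt{5}$ ($M = 374 - 145 \cdot 2 \cdot 4 \left(4 + \sqrt{5}\right) = 374 - 145 \left(32 + 8 \sqrt{5}\right) = 374 - \left(4640 + 1160 \sqrt{5}\right) = -4266 - 1160 \sqrt{5} \approx -6859.8$)
$- 13 M = - 13 \left(-4266 - 1160 \sqrt{5}\right) = 55458 + 15080 \sqrt{5}$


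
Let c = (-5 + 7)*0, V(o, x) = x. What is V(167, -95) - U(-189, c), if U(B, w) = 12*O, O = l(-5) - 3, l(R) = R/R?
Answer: -71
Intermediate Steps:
l(R) = 1
c = 0 (c = 2*0 = 0)
O = -2 (O = 1 - 3 = -2)
U(B, w) = -24 (U(B, w) = 12*(-2) = -24)
V(167, -95) - U(-189, c) = -95 - 1*(-24) = -95 + 24 = -71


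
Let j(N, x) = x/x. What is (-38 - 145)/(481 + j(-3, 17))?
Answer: -183/482 ≈ -0.37967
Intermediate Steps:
j(N, x) = 1
(-38 - 145)/(481 + j(-3, 17)) = (-38 - 145)/(481 + 1) = -183/482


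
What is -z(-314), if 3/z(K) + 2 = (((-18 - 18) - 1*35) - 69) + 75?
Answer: 3/67 ≈ 0.044776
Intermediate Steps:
z(K) = -3/67 (z(K) = 3/(-2 + ((((-18 - 18) - 1*35) - 69) + 75)) = 3/(-2 + (((-36 - 35) - 69) + 75)) = 3/(-2 + ((-71 - 69) + 75)) = 3/(-2 + (-140 + 75)) = 3/(-2 - 65) = 3/(-67) = 3*(-1/67) = -3/67)
-z(-314) = -1*(-3/67) = 3/67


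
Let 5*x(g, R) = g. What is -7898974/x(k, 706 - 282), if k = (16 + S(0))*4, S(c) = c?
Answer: -19747435/32 ≈ -6.1711e+5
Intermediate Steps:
k = 64 (k = (16 + 0)*4 = 16*4 = 64)
x(g, R) = g/5
-7898974/x(k, 706 - 282) = -7898974/((⅕)*64) = -7898974/64/5 = -7898974*5/64 = -19747435/32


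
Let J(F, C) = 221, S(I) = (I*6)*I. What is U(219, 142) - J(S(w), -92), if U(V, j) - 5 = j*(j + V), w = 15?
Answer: 51046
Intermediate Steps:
S(I) = 6*I**2 (S(I) = (6*I)*I = 6*I**2)
U(V, j) = 5 + j*(V + j) (U(V, j) = 5 + j*(j + V) = 5 + j*(V + j))
U(219, 142) - J(S(w), -92) = (5 + 142**2 + 219*142) - 1*221 = (5 + 20164 + 31098) - 221 = 51267 - 221 = 51046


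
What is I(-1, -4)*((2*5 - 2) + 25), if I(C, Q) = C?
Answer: -33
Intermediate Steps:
I(-1, -4)*((2*5 - 2) + 25) = -((2*5 - 2) + 25) = -((10 - 2) + 25) = -(8 + 25) = -1*33 = -33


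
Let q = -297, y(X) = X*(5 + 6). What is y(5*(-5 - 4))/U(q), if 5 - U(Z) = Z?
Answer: -495/302 ≈ -1.6391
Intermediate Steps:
y(X) = 11*X (y(X) = X*11 = 11*X)
U(Z) = 5 - Z
y(5*(-5 - 4))/U(q) = (11*(5*(-5 - 4)))/(5 - 1*(-297)) = (11*(5*(-9)))/(5 + 297) = (11*(-45))/302 = -495*1/302 = -495/302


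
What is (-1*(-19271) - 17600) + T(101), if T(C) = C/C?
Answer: 1672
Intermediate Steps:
T(C) = 1
(-1*(-19271) - 17600) + T(101) = (-1*(-19271) - 17600) + 1 = (19271 - 17600) + 1 = 1671 + 1 = 1672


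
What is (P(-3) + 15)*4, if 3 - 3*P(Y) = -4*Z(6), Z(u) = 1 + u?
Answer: 304/3 ≈ 101.33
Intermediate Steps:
P(Y) = 31/3 (P(Y) = 1 - (-4)*(1 + 6)/3 = 1 - (-4)*7/3 = 1 - 1/3*(-28) = 1 + 28/3 = 31/3)
(P(-3) + 15)*4 = (31/3 + 15)*4 = (76/3)*4 = 304/3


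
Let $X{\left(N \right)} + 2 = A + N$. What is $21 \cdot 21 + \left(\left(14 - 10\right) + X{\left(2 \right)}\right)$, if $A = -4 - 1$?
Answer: $440$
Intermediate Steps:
$A = -5$
$X{\left(N \right)} = -7 + N$ ($X{\left(N \right)} = -2 + \left(-5 + N\right) = -7 + N$)
$21 \cdot 21 + \left(\left(14 - 10\right) + X{\left(2 \right)}\right) = 21 \cdot 21 + \left(\left(14 - 10\right) + \left(-7 + 2\right)\right) = 441 + \left(4 - 5\right) = 441 - 1 = 440$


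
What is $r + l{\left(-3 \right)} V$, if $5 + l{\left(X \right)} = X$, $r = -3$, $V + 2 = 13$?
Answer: $-91$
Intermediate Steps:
$V = 11$ ($V = -2 + 13 = 11$)
$l{\left(X \right)} = -5 + X$
$r + l{\left(-3 \right)} V = -3 + \left(-5 - 3\right) 11 = -3 - 88 = -91$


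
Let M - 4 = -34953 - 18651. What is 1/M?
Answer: -1/53600 ≈ -1.8657e-5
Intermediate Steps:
M = -53600 (M = 4 + (-34953 - 18651) = 4 - 53604 = -53600)
1/M = 1/(-53600) = -1/53600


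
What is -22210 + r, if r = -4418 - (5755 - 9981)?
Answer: -22402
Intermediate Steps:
r = -192 (r = -4418 - 1*(-4226) = -4418 + 4226 = -192)
-22210 + r = -22210 - 192 = -22402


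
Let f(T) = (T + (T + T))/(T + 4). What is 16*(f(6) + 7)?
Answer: 704/5 ≈ 140.80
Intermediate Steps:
f(T) = 3*T/(4 + T) (f(T) = (T + 2*T)/(4 + T) = (3*T)/(4 + T) = 3*T/(4 + T))
16*(f(6) + 7) = 16*(3*6/(4 + 6) + 7) = 16*(3*6/10 + 7) = 16*(3*6*(1/10) + 7) = 16*(9/5 + 7) = 16*(44/5) = 704/5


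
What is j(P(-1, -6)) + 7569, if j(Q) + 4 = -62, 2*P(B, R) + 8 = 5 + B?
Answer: 7503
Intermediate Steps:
P(B, R) = -3/2 + B/2 (P(B, R) = -4 + (5 + B)/2 = -4 + (5/2 + B/2) = -3/2 + B/2)
j(Q) = -66 (j(Q) = -4 - 62 = -66)
j(P(-1, -6)) + 7569 = -66 + 7569 = 7503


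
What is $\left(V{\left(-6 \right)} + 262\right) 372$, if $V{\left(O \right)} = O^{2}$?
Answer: $110856$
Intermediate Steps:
$\left(V{\left(-6 \right)} + 262\right) 372 = \left(\left(-6\right)^{2} + 262\right) 372 = \left(36 + 262\right) 372 = 298 \cdot 372 = 110856$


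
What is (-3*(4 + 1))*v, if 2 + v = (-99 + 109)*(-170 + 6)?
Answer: 24630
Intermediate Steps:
v = -1642 (v = -2 + (-99 + 109)*(-170 + 6) = -2 + 10*(-164) = -2 - 1640 = -1642)
(-3*(4 + 1))*v = -3*(4 + 1)*(-1642) = -3*5*(-1642) = -15*(-1642) = 24630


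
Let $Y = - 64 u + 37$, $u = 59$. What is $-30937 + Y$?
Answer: $-34676$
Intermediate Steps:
$Y = -3739$ ($Y = \left(-64\right) 59 + 37 = -3776 + 37 = -3739$)
$-30937 + Y = -30937 - 3739 = -34676$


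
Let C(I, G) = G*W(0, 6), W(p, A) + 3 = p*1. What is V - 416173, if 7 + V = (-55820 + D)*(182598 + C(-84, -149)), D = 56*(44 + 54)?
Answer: -9213437120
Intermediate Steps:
W(p, A) = -3 + p (W(p, A) = -3 + p*1 = -3 + p)
C(I, G) = -3*G (C(I, G) = G*(-3 + 0) = G*(-3) = -3*G)
D = 5488 (D = 56*98 = 5488)
V = -9213020947 (V = -7 + (-55820 + 5488)*(182598 - 3*(-149)) = -7 - 50332*(182598 + 447) = -7 - 50332*183045 = -7 - 9213020940 = -9213020947)
V - 416173 = -9213020947 - 416173 = -9213437120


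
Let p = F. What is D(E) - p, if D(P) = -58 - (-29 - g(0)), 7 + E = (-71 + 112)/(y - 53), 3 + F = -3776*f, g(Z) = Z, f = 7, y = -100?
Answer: 26406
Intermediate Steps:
F = -26435 (F = -3 - 3776*7 = -3 - 26432 = -26435)
p = -26435
E = -1112/153 (E = -7 + (-71 + 112)/(-100 - 53) = -7 + 41/(-153) = -7 + 41*(-1/153) = -7 - 41/153 = -1112/153 ≈ -7.2680)
D(P) = -29 (D(P) = -58 - (-29 - 1*0) = -58 - (-29 + 0) = -58 - 1*(-29) = -58 + 29 = -29)
D(E) - p = -29 - 1*(-26435) = -29 + 26435 = 26406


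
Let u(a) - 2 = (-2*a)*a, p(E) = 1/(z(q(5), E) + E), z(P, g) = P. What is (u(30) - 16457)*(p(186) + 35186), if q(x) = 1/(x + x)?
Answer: -1195358502780/1861 ≈ -6.4232e+8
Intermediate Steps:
q(x) = 1/(2*x)
p(E) = 1/(⅒ + E) (p(E) = 1/((½)/5 + E) = 1/((½)*(⅕) + E) = 1/(⅒ + E))
u(a) = 2 - 2*a² (u(a) = 2 + (-2*a)*a = 2 - 2*a²)
(u(30) - 16457)*(p(186) + 35186) = ((2 - 2*30²) - 16457)*(10/(1 + 10*186) + 35186) = ((2 - 2*900) - 16457)*(10/(1 + 1860) + 35186) = ((2 - 1800) - 16457)*(10/1861 + 35186) = (-1798 - 16457)*(10*(1/1861) + 35186) = -18255*(10/1861 + 35186) = -18255*65481156/1861 = -1195358502780/1861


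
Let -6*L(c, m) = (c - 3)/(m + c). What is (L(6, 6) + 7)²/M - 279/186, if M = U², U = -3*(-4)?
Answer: -96527/82944 ≈ -1.1638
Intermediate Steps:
U = 12
L(c, m) = -(-3 + c)/(6*(c + m)) (L(c, m) = -(c - 3)/(6*(m + c)) = -(-3 + c)/(6*(c + m)))
M = 144 (M = 12² = 144)
(L(6, 6) + 7)²/M - 279/186 = ((3 - 1*6)/(6*(6 + 6)) + 7)²/144 - 279/186 = ((⅙)*(3 - 6)/12 + 7)²*(1/144) - 279*1/186 = ((⅙)*(1/12)*(-3) + 7)²*(1/144) - 3/2 = (-1/24 + 7)²*(1/144) - 3/2 = (167/24)²*(1/144) - 3/2 = (27889/576)*(1/144) - 3/2 = 27889/82944 - 3/2 = -96527/82944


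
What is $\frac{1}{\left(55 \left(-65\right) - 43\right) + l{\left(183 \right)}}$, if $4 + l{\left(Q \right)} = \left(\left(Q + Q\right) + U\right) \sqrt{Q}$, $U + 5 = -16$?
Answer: $\frac{3622}{8662691} + \frac{345 \sqrt{183}}{8662691} \approx 0.00095687$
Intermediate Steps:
$U = -21$ ($U = -5 - 16 = -21$)
$l{\left(Q \right)} = -4 + \sqrt{Q} \left(-21 + 2 Q\right)$ ($l{\left(Q \right)} = -4 + \left(\left(Q + Q\right) - 21\right) \sqrt{Q} = -4 + \left(2 Q - 21\right) \sqrt{Q} = -4 + \left(-21 + 2 Q\right) \sqrt{Q} = -4 + \sqrt{Q} \left(-21 + 2 Q\right)$)
$\frac{1}{\left(55 \left(-65\right) - 43\right) + l{\left(183 \right)}} = \frac{1}{\left(55 \left(-65\right) - 43\right) - \left(4 - 366 \sqrt{183} + 21 \sqrt{183}\right)} = \frac{1}{\left(-3575 - 43\right) - \left(4 + 21 \sqrt{183} - 366 \sqrt{183}\right)} = \frac{1}{-3618 - \left(4 - 345 \sqrt{183}\right)} = \frac{1}{-3622 + 345 \sqrt{183}}$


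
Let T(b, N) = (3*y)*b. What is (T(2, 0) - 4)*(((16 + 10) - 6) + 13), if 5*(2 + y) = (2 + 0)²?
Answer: -1848/5 ≈ -369.60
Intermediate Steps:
y = -6/5 (y = -2 + (2 + 0)²/5 = -2 + (⅕)*2² = -2 + (⅕)*4 = -2 + ⅘ = -6/5 ≈ -1.2000)
T(b, N) = -18*b/5 (T(b, N) = (3*(-6/5))*b = -18*b/5)
(T(2, 0) - 4)*(((16 + 10) - 6) + 13) = (-18/5*2 - 4)*(((16 + 10) - 6) + 13) = (-36/5 - 4)*((26 - 6) + 13) = -56*(20 + 13)/5 = -56/5*33 = -1848/5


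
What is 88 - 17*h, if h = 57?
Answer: -881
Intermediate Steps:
88 - 17*h = 88 - 17*57 = 88 - 969 = -881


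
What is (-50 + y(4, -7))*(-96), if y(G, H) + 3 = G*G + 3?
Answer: 3264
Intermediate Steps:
y(G, H) = G**2 (y(G, H) = -3 + (G*G + 3) = -3 + (G**2 + 3) = -3 + (3 + G**2) = G**2)
(-50 + y(4, -7))*(-96) = (-50 + 4**2)*(-96) = (-50 + 16)*(-96) = -34*(-96) = 3264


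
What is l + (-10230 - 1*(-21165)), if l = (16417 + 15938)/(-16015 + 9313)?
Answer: 24418005/2234 ≈ 10930.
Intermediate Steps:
l = -10785/2234 (l = 32355/(-6702) = 32355*(-1/6702) = -10785/2234 ≈ -4.8277)
l + (-10230 - 1*(-21165)) = -10785/2234 + (-10230 - 1*(-21165)) = -10785/2234 + (-10230 + 21165) = -10785/2234 + 10935 = 24418005/2234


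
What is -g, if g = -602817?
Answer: 602817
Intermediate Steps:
-g = -1*(-602817) = 602817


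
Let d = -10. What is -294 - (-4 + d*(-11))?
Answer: -400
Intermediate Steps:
-294 - (-4 + d*(-11)) = -294 - (-4 - 10*(-11)) = -294 - (-4 + 110) = -294 - 1*106 = -294 - 106 = -400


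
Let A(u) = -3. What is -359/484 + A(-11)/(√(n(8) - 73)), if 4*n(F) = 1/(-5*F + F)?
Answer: -359/484 + 8*I*√18690/3115 ≈ -0.74174 + 0.3511*I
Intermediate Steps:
n(F) = -1/(16*F) (n(F) = 1/(4*(-5*F + F)) = 1/(4*((-4*F))) = (-1/(4*F))/4 = -1/(16*F))
-359/484 + A(-11)/(√(n(8) - 73)) = -359/484 - 3/√(-1/16/8 - 73) = -359*1/484 - 3/√(-1/16*⅛ - 73) = -359/484 - 3/√(-1/128 - 73) = -359/484 - 3*(-8*I*√18690/9345) = -359/484 - (-8)*I*√18690/3115 = -359/484 + 8*I*√18690/3115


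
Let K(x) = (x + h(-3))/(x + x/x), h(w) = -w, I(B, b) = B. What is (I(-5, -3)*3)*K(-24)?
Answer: -315/23 ≈ -13.696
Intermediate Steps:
K(x) = (3 + x)/(1 + x) (K(x) = (x - 1*(-3))/(x + x/x) = (x + 3)/(x + 1) = (3 + x)/(1 + x))
(I(-5, -3)*3)*K(-24) = (-5*3)*((3 - 24)/(1 - 24)) = -15*(-21)/(-23) = -(-15)*(-21)/23 = -15*21/23 = -315/23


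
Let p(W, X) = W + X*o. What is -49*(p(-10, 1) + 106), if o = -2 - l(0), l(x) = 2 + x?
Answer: -4508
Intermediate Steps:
o = -4 (o = -2 - (2 + 0) = -2 - 1*2 = -2 - 2 = -4)
p(W, X) = W - 4*X (p(W, X) = W + X*(-4) = W - 4*X)
-49*(p(-10, 1) + 106) = -49*((-10 - 4*1) + 106) = -49*((-10 - 4) + 106) = -49*(-14 + 106) = -49*92 = -4508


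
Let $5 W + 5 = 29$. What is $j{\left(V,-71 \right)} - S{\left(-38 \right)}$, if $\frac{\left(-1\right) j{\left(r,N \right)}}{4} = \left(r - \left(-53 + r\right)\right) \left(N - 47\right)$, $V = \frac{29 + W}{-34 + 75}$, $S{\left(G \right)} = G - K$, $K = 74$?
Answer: $25128$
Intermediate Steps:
$W = \frac{24}{5}$ ($W = -1 + \frac{1}{5} \cdot 29 = -1 + \frac{29}{5} = \frac{24}{5} \approx 4.8$)
$S{\left(G \right)} = -74 + G$ ($S{\left(G \right)} = G - 74 = -74 + G$)
$V = \frac{169}{205}$ ($V = \frac{29 + \frac{24}{5}}{-34 + 75} = \frac{169}{5 \cdot 41} = \frac{169}{5} \cdot \frac{1}{41} = \frac{169}{205} \approx 0.82439$)
$j{\left(r,N \right)} = 9964 - 212 N$ ($j{\left(r,N \right)} = - 4 \left(r - \left(-53 + r\right)\right) \left(N - 47\right) = - 4 \cdot 53 \left(-47 + N\right) = - 4 \left(-2491 + 53 N\right) = 9964 - 212 N$)
$j{\left(V,-71 \right)} - S{\left(-38 \right)} = \left(9964 - -15052\right) - \left(-74 - 38\right) = \left(9964 + 15052\right) - -112 = 25016 + 112 = 25128$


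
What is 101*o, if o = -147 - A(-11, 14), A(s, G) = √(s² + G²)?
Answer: -14847 - 101*√317 ≈ -16645.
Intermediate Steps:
A(s, G) = √(G² + s²)
o = -147 - √317 (o = -147 - √(14² + (-11)²) = -147 - √(196 + 121) = -147 - √317 ≈ -164.80)
101*o = 101*(-147 - √317) = -14847 - 101*√317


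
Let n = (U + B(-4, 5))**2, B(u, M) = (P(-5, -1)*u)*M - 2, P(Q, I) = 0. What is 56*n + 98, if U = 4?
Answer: 322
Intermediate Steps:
B(u, M) = -2 (B(u, M) = (0*u)*M - 2 = 0*M - 2 = 0 - 2 = -2)
n = 4 (n = (4 - 2)**2 = 2**2 = 4)
56*n + 98 = 56*4 + 98 = 224 + 98 = 322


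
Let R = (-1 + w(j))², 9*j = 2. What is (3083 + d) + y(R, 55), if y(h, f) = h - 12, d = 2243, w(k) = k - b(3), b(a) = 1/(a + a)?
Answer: 1722025/324 ≈ 5314.9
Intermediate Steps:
j = 2/9 (j = (⅑)*2 = 2/9 ≈ 0.22222)
b(a) = 1/(2*a)
w(k) = -⅙ + k (w(k) = k - 1/(2*3) = k - 1*⅙ = k - ⅙ = -⅙ + k)
R = 289/324 (R = (-1 + (-⅙ + 2/9))² = (-1 + 1/18)² = (-17/18)² = 289/324 ≈ 0.89198)
y(h, f) = -12 + h
(3083 + d) + y(R, 55) = (3083 + 2243) + (-12 + 289/324) = 5326 - 3599/324 = 1722025/324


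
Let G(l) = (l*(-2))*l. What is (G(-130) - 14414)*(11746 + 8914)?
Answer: -996101240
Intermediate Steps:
G(l) = -2*l² (G(l) = (-2*l)*l = -2*l²)
(G(-130) - 14414)*(11746 + 8914) = (-2*(-130)² - 14414)*(11746 + 8914) = (-2*16900 - 14414)*20660 = (-33800 - 14414)*20660 = -48214*20660 = -996101240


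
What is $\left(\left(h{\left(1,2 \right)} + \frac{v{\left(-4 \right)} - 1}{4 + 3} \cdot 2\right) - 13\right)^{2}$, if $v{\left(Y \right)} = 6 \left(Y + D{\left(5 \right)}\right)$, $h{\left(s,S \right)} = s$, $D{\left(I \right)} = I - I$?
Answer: $\frac{17956}{49} \approx 366.45$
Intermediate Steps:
$D{\left(I \right)} = 0$
$v{\left(Y \right)} = 6 Y$ ($v{\left(Y \right)} = 6 \left(Y + 0\right) = 6 Y$)
$\left(\left(h{\left(1,2 \right)} + \frac{v{\left(-4 \right)} - 1}{4 + 3} \cdot 2\right) - 13\right)^{2} = \left(\left(1 + \frac{6 \left(-4\right) - 1}{4 + 3} \cdot 2\right) - 13\right)^{2} = \left(\left(1 + \frac{-24 - 1}{7} \cdot 2\right) - 13\right)^{2} = \left(\left(1 + \left(-25\right) \frac{1}{7} \cdot 2\right) - 13\right)^{2} = \left(\left(1 - \frac{50}{7}\right) - 13\right)^{2} = \left(- \frac{43}{7} - 13\right)^{2} = \left(- \frac{134}{7}\right)^{2} = \frac{17956}{49}$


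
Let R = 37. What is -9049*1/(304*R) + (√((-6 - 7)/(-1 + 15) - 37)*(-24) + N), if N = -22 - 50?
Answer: -818905/11248 - 36*I*√826/7 ≈ -72.804 - 147.81*I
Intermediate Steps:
N = -72
-9049*1/(304*R) + (√((-6 - 7)/(-1 + 15) - 37)*(-24) + N) = -9049/(-16*37*(-19)) + (√((-6 - 7)/(-1 + 15) - 37)*(-24) - 72) = -9049/((-592*(-19))) + (√(-13/14 - 37)*(-24) - 72) = -9049/11248 + (√(-13*1/14 - 37)*(-24) - 72) = -9049*1/11248 + (√(-13/14 - 37)*(-24) - 72) = -9049/11248 + (√(-531/14)*(-24) - 72) = -9049/11248 + ((3*I*√826/14)*(-24) - 72) = -9049/11248 + (-36*I*√826/7 - 72) = -9049/11248 + (-72 - 36*I*√826/7) = -818905/11248 - 36*I*√826/7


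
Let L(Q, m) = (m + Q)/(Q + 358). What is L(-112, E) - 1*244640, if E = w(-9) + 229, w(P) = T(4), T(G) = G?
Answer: -60181319/246 ≈ -2.4464e+5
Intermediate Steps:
w(P) = 4
E = 233 (E = 4 + 229 = 233)
L(Q, m) = (Q + m)/(358 + Q)
L(-112, E) - 1*244640 = (-112 + 233)/(358 - 112) - 1*244640 = 121/246 - 244640 = -60181319/246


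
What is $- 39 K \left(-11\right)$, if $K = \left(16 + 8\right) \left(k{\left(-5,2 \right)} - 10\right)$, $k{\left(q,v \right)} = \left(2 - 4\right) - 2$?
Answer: $-144144$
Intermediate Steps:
$k{\left(q,v \right)} = -4$ ($k{\left(q,v \right)} = -2 - 2 = -4$)
$K = -336$ ($K = \left(16 + 8\right) \left(-4 - 10\right) = 24 \left(-14\right) = -336$)
$- 39 K \left(-11\right) = \left(-39\right) \left(-336\right) \left(-11\right) = 13104 \left(-11\right) = -144144$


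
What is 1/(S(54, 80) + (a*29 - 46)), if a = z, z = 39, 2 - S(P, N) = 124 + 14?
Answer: 1/949 ≈ 0.0010537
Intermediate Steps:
S(P, N) = -136 (S(P, N) = 2 - (124 + 14) = 2 - 1*138 = 2 - 138 = -136)
a = 39
1/(S(54, 80) + (a*29 - 46)) = 1/(-136 + (39*29 - 46)) = 1/(-136 + (1131 - 46)) = 1/(-136 + 1085) = 1/949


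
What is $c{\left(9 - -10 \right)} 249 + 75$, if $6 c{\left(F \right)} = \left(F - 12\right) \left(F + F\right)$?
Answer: $11114$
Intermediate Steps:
$c{\left(F \right)} = \frac{F \left(-12 + F\right)}{3}$ ($c{\left(F \right)} = \frac{\left(F - 12\right) \left(F + F\right)}{6} = \frac{\left(-12 + F\right) 2 F}{6} = \frac{2 F \left(-12 + F\right)}{6} = \frac{F \left(-12 + F\right)}{3}$)
$c{\left(9 - -10 \right)} 249 + 75 = \frac{\left(9 - -10\right) \left(-12 + \left(9 - -10\right)\right)}{3} \cdot 249 + 75 = \frac{\left(9 + 10\right) \left(-12 + \left(9 + 10\right)\right)}{3} \cdot 249 + 75 = \frac{1}{3} \cdot 19 \left(-12 + 19\right) 249 + 75 = \frac{1}{3} \cdot 19 \cdot 7 \cdot 249 + 75 = \frac{133}{3} \cdot 249 + 75 = 11039 + 75 = 11114$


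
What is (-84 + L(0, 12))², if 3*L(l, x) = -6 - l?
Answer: 7396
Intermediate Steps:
L(l, x) = -2 - l/3 (L(l, x) = (-6 - l)/3 = -2 - l/3)
(-84 + L(0, 12))² = (-84 + (-2 - ⅓*0))² = (-84 + (-2 + 0))² = (-84 - 2)² = (-86)² = 7396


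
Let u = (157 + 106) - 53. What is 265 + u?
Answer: 475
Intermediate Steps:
u = 210 (u = 263 - 53 = 210)
265 + u = 265 + 210 = 475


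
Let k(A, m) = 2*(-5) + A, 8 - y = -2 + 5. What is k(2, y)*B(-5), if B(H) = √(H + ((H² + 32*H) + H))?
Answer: -8*I*√145 ≈ -96.333*I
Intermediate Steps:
y = 5 (y = 8 - (-2 + 5) = 8 - 1*3 = 8 - 3 = 5)
k(A, m) = -10 + A
B(H) = √(H² + 34*H) (B(H) = √(H + (H² + 33*H)) = √(H² + 34*H))
k(2, y)*B(-5) = (-10 + 2)*√(-5*(34 - 5)) = -8*I*√145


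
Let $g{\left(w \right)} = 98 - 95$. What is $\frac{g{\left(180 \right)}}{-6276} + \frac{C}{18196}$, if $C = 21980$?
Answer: $\frac{11490991}{9516508} \approx 1.2075$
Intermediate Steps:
$g{\left(w \right)} = 3$ ($g{\left(w \right)} = 98 - 95 = 3$)
$\frac{g{\left(180 \right)}}{-6276} + \frac{C}{18196} = \frac{3}{-6276} + \frac{21980}{18196} = 3 \left(- \frac{1}{6276}\right) + 21980 \cdot \frac{1}{18196} = - \frac{1}{2092} + \frac{5495}{4549} = \frac{11490991}{9516508}$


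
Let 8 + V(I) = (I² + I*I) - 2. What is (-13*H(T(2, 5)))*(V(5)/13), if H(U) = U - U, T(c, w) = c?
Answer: 0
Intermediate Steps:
V(I) = -10 + 2*I² (V(I) = -8 + ((I² + I*I) - 2) = -8 + ((I² + I²) - 2) = -8 + (2*I² - 2) = -8 + (-2 + 2*I²) = -10 + 2*I²)
H(U) = 0
(-13*H(T(2, 5)))*(V(5)/13) = (-13*0)*((-10 + 2*5²)/13) = 0*((-10 + 2*25)*(1/13)) = 0*((-10 + 50)*(1/13)) = 0*(40*(1/13)) = 0*(40/13) = 0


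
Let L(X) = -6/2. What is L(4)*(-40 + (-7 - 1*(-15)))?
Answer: 96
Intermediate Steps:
L(X) = -3 (L(X) = -6*1/2 = -3)
L(4)*(-40 + (-7 - 1*(-15))) = -3*(-40 + (-7 - 1*(-15))) = -3*(-40 + (-7 + 15)) = -3*(-40 + 8) = -3*(-32) = 96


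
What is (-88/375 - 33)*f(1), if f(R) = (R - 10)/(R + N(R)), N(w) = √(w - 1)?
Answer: 37389/125 ≈ 299.11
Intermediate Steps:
N(w) = √(-1 + w)
f(R) = (-10 + R)/(R + √(-1 + R)) (f(R) = (R - 10)/(R + √(-1 + R)) = (-10 + R)/(R + √(-1 + R)))
(-88/375 - 33)*f(1) = (-88/375 - 33)*((-10 + 1)/(1 + √(-1 + 1))) = (-88*1/375 - 33)*(-9/(1 + √0)) = (-88/375 - 33)*(-9/(1 + 0)) = -12463*(-9)/(375*1) = -12463*(-9)/375 = -12463/375*(-9) = 37389/125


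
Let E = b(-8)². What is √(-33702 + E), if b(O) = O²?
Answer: I*√29606 ≈ 172.06*I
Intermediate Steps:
E = 4096 (E = ((-8)²)² = 64² = 4096)
√(-33702 + E) = √(-33702 + 4096) = √(-29606) = I*√29606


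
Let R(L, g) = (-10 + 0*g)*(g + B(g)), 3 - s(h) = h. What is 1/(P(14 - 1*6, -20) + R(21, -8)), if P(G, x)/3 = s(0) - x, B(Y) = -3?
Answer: 1/179 ≈ 0.0055866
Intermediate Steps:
s(h) = 3 - h
R(L, g) = 30 - 10*g (R(L, g) = (-10 + 0*g)*(g - 3) = (-10 + 0)*(-3 + g) = -10*(-3 + g) = 30 - 10*g)
P(G, x) = 9 - 3*x (P(G, x) = 3*((3 - 1*0) - x) = 3*((3 + 0) - x) = 3*(3 - x) = 9 - 3*x)
1/(P(14 - 1*6, -20) + R(21, -8)) = 1/((9 - 3*(-20)) + (30 - 10*(-8))) = 1/((9 + 60) + (30 + 80)) = 1/(69 + 110) = 1/179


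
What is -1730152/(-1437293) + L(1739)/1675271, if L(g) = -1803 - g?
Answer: 9676864814/8053027697 ≈ 1.2016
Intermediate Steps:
-1730152/(-1437293) + L(1739)/1675271 = -1730152/(-1437293) + (-1803 - 1*1739)/1675271 = -1730152*(-1/1437293) + (-1803 - 1739)*(1/1675271) = 75224/62491 - 3542*1/1675271 = 75224/62491 - 3542/1675271 = 9676864814/8053027697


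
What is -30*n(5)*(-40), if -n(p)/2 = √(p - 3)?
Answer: -2400*√2 ≈ -3394.1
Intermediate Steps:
n(p) = -2*√(-3 + p) (n(p) = -2*√(p - 3) = -2*√(-3 + p))
-30*n(5)*(-40) = -(-60)*√(-3 + 5)*(-40) = -(-60)*√2*(-40) = (60*√2)*(-40) = -2400*√2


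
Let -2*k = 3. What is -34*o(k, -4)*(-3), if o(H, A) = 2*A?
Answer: -816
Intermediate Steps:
k = -3/2 (k = -1/2*3 = -3/2 ≈ -1.5000)
-34*o(k, -4)*(-3) = -68*(-4)*(-3) = -34*(-8)*(-3) = 272*(-3) = -816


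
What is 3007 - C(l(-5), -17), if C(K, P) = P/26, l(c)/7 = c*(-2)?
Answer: 78199/26 ≈ 3007.7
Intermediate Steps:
l(c) = -14*c (l(c) = 7*(c*(-2)) = 7*(-2*c) = -14*c)
C(K, P) = P/26 (C(K, P) = P*(1/26) = P/26)
3007 - C(l(-5), -17) = 3007 - (-17)/26 = 3007 - 1*(-17/26) = 3007 + 17/26 = 78199/26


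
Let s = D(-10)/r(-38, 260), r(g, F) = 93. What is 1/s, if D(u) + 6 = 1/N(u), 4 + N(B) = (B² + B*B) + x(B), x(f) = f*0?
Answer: -18228/1175 ≈ -15.513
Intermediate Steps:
x(f) = 0
N(B) = -4 + 2*B² (N(B) = -4 + ((B² + B*B) + 0) = -4 + ((B² + B²) + 0) = -4 + (2*B² + 0) = -4 + 2*B²)
D(u) = -6 + 1/(-4 + 2*u²)
s = -1175/18228 (s = ((25 - 12*(-10)²)/(2*(-2 + (-10)²)))/93 = ((25 - 12*100)/(2*(-2 + 100)))*(1/93) = ((½)*(25 - 1200)/98)*(1/93) = ((½)*(1/98)*(-1175))*(1/93) = -1175/196*1/93 = -1175/18228 ≈ -0.064461)
1/s = 1/(-1175/18228) = -18228/1175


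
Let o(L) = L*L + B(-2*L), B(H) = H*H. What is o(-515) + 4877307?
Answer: 6203432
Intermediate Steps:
B(H) = H²
o(L) = 5*L² (o(L) = L*L + (-2*L)² = L² + 4*L² = 5*L²)
o(-515) + 4877307 = 5*(-515)² + 4877307 = 5*265225 + 4877307 = 1326125 + 4877307 = 6203432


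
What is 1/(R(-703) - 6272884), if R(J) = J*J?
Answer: -1/5778675 ≈ -1.7305e-7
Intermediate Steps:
R(J) = J²
1/(R(-703) - 6272884) = 1/((-703)² - 6272884) = 1/(494209 - 6272884) = 1/(-5778675) = -1/5778675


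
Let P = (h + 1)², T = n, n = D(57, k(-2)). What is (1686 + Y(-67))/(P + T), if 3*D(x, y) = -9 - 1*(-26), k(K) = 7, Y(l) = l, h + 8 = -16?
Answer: 4857/1604 ≈ 3.0281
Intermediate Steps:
h = -24 (h = -8 - 16 = -24)
D(x, y) = 17/3 (D(x, y) = (-9 - 1*(-26))/3 = (-9 + 26)/3 = (⅓)*17 = 17/3)
n = 17/3 ≈ 5.6667
T = 17/3 ≈ 5.6667
P = 529 (P = (-24 + 1)² = (-23)² = 529)
(1686 + Y(-67))/(P + T) = (1686 - 67)/(529 + 17/3) = 1619/(1604/3) = 1619*(3/1604) = 4857/1604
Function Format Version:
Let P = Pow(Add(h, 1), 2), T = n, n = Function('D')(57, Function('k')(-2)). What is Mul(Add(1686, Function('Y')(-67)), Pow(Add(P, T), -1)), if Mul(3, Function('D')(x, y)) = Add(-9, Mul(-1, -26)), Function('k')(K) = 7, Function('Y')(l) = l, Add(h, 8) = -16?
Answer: Rational(4857, 1604) ≈ 3.0281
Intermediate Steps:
h = -24 (h = Add(-8, -16) = -24)
Function('D')(x, y) = Rational(17, 3) (Function('D')(x, y) = Mul(Rational(1, 3), Add(-9, Mul(-1, -26))) = Mul(Rational(1, 3), Add(-9, 26)) = Mul(Rational(1, 3), 17) = Rational(17, 3))
n = Rational(17, 3) ≈ 5.6667
T = Rational(17, 3) ≈ 5.6667
P = 529 (P = Pow(Add(-24, 1), 2) = Pow(-23, 2) = 529)
Mul(Add(1686, Function('Y')(-67)), Pow(Add(P, T), -1)) = Mul(Add(1686, -67), Pow(Add(529, Rational(17, 3)), -1)) = Mul(1619, Pow(Rational(1604, 3), -1)) = Mul(1619, Rational(3, 1604)) = Rational(4857, 1604)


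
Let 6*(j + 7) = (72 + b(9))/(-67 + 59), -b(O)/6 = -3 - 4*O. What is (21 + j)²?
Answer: 3721/64 ≈ 58.141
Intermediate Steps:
b(O) = 18 + 24*O (b(O) = -6*(-3 - 4*O) = 18 + 24*O)
j = -107/8 (j = -7 + ((72 + (18 + 24*9))/(-67 + 59))/6 = -7 + ((72 + (18 + 216))/(-8))/6 = -7 + ((72 + 234)*(-⅛))/6 = -7 + (306*(-⅛))/6 = -7 + (⅙)*(-153/4) = -7 - 51/8 = -107/8 ≈ -13.375)
(21 + j)² = (21 - 107/8)² = (61/8)² = 3721/64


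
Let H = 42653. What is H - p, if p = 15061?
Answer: 27592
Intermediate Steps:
H - p = 42653 - 1*15061 = 42653 - 15061 = 27592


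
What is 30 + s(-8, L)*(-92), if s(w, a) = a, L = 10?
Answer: -890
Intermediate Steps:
30 + s(-8, L)*(-92) = 30 + 10*(-92) = 30 - 920 = -890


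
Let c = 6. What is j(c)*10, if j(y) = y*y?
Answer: 360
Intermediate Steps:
j(y) = y²
j(c)*10 = 6²*10 = 36*10 = 360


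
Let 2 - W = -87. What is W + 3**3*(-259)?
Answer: -6904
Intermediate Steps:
W = 89 (W = 2 - 1*(-87) = 2 + 87 = 89)
W + 3**3*(-259) = 89 + 3**3*(-259) = 89 + 27*(-259) = 89 - 6993 = -6904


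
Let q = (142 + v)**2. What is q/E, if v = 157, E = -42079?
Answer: -89401/42079 ≈ -2.1246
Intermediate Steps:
q = 89401 (q = (142 + 157)**2 = 299**2 = 89401)
q/E = 89401/(-42079) = 89401*(-1/42079) = -89401/42079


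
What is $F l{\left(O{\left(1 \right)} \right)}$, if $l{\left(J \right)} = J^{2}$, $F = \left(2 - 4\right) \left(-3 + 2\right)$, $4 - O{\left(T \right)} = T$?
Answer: $18$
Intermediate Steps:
$O{\left(T \right)} = 4 - T$
$F = 2$ ($F = \left(-2\right) \left(-1\right) = 2$)
$F l{\left(O{\left(1 \right)} \right)} = 2 \left(4 - 1\right)^{2} = 2 \cdot 3^{2} = 2 \cdot 9 = 18$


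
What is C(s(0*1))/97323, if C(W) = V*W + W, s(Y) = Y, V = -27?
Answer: 0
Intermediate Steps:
C(W) = -26*W (C(W) = -27*W + W = -26*W)
C(s(0*1))/97323 = -0/97323 = -26*0*(1/97323) = 0*(1/97323) = 0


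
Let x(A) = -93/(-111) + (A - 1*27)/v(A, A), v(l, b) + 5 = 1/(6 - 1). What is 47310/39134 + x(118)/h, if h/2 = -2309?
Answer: 97318898117/80240040528 ≈ 1.2128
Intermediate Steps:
h = -4618 (h = 2*(-2309) = -4618)
v(l, b) = -24/5 (v(l, b) = -5 + 1/(6 - 1) = -5 + 1/5 = -24/5)
x(A) = 1913/296 - 5*A/24 (x(A) = -93/(-111) + (A - 1*27)/(-24/5) = -93*(-1/111) + (A - 27)*(-5/24) = 31/37 + (-27 + A)*(-5/24) = 31/37 + (45/8 - 5*A/24) = 1913/296 - 5*A/24)
47310/39134 + x(118)/h = 47310/39134 + (1913/296 - 5/24*118)/(-4618) = 47310*(1/39134) + (1913/296 - 295/12)*(-1/4618) = 23655/19567 - 16091/888*(-1/4618) = 23655/19567 + 16091/4100784 = 97318898117/80240040528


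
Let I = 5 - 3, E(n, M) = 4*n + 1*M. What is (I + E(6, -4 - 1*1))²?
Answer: 441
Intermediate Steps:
E(n, M) = M + 4*n (E(n, M) = 4*n + M = M + 4*n)
I = 2
(I + E(6, -4 - 1*1))² = (2 + ((-4 - 1*1) + 4*6))² = (2 + ((-4 - 1) + 24))² = (2 + (-5 + 24))² = (2 + 19)² = 21² = 441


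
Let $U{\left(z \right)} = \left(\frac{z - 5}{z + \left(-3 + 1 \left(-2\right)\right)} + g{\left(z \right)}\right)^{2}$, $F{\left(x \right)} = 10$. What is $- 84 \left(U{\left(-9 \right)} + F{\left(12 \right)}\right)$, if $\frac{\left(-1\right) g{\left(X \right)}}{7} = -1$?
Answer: $-6216$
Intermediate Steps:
$g{\left(X \right)} = 7$ ($g{\left(X \right)} = \left(-7\right) \left(-1\right) = 7$)
$U{\left(z \right)} = 64$ ($U{\left(z \right)} = \left(\frac{z - 5}{z + \left(-3 + 1 \left(-2\right)\right)} + 7\right)^{2} = \left(\frac{-5 + z}{z - 5} + 7\right)^{2} = \left(\frac{-5 + z}{-5 + z} + 7\right)^{2} = \left(1 + 7\right)^{2} = 8^{2} = 64$)
$- 84 \left(U{\left(-9 \right)} + F{\left(12 \right)}\right) = - 84 \left(64 + 10\right) = \left(-84\right) 74 = -6216$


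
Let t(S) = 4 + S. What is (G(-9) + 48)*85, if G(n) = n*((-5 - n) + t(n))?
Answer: 4845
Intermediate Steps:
G(n) = -n (G(n) = n*((-5 - n) + (4 + n)) = n*(-1) = -n)
(G(-9) + 48)*85 = (-1*(-9) + 48)*85 = (9 + 48)*85 = 57*85 = 4845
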